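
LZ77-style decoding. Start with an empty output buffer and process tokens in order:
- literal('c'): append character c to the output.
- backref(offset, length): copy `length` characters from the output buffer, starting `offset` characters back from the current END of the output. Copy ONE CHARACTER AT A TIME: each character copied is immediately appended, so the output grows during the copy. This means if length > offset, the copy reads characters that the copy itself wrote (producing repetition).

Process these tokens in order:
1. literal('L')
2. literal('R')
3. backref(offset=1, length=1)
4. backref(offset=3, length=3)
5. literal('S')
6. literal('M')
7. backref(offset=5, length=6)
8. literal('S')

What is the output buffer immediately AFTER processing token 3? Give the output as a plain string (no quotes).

Answer: LRR

Derivation:
Token 1: literal('L'). Output: "L"
Token 2: literal('R'). Output: "LR"
Token 3: backref(off=1, len=1). Copied 'R' from pos 1. Output: "LRR"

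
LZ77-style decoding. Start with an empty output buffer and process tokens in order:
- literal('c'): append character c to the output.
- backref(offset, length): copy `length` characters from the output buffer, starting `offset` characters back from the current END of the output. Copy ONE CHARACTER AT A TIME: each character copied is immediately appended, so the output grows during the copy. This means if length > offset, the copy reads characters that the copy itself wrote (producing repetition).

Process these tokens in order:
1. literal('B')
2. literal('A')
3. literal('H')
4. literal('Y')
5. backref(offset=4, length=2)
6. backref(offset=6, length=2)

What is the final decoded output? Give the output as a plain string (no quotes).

Token 1: literal('B'). Output: "B"
Token 2: literal('A'). Output: "BA"
Token 3: literal('H'). Output: "BAH"
Token 4: literal('Y'). Output: "BAHY"
Token 5: backref(off=4, len=2). Copied 'BA' from pos 0. Output: "BAHYBA"
Token 6: backref(off=6, len=2). Copied 'BA' from pos 0. Output: "BAHYBABA"

Answer: BAHYBABA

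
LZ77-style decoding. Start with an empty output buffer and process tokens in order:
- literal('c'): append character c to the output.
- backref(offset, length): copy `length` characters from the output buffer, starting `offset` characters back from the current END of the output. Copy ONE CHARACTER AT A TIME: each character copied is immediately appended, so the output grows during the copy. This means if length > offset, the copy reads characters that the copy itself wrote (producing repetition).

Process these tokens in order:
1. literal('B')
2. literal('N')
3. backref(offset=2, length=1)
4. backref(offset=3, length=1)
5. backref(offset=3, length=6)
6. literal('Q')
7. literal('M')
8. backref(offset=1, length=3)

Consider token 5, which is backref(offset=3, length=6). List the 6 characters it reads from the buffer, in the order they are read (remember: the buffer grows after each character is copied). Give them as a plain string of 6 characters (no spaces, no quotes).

Token 1: literal('B'). Output: "B"
Token 2: literal('N'). Output: "BN"
Token 3: backref(off=2, len=1). Copied 'B' from pos 0. Output: "BNB"
Token 4: backref(off=3, len=1). Copied 'B' from pos 0. Output: "BNBB"
Token 5: backref(off=3, len=6). Buffer before: "BNBB" (len 4)
  byte 1: read out[1]='N', append. Buffer now: "BNBBN"
  byte 2: read out[2]='B', append. Buffer now: "BNBBNB"
  byte 3: read out[3]='B', append. Buffer now: "BNBBNBB"
  byte 4: read out[4]='N', append. Buffer now: "BNBBNBBN"
  byte 5: read out[5]='B', append. Buffer now: "BNBBNBBNB"
  byte 6: read out[6]='B', append. Buffer now: "BNBBNBBNBB"

Answer: NBBNBB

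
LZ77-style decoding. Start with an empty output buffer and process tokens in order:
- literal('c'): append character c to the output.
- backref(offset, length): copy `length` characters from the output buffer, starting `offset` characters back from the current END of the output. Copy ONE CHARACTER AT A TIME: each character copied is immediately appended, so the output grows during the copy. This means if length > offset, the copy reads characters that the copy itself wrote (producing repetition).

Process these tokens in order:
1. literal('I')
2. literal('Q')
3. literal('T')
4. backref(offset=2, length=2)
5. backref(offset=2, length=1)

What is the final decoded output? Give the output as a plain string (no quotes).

Answer: IQTQTQ

Derivation:
Token 1: literal('I'). Output: "I"
Token 2: literal('Q'). Output: "IQ"
Token 3: literal('T'). Output: "IQT"
Token 4: backref(off=2, len=2). Copied 'QT' from pos 1. Output: "IQTQT"
Token 5: backref(off=2, len=1). Copied 'Q' from pos 3. Output: "IQTQTQ"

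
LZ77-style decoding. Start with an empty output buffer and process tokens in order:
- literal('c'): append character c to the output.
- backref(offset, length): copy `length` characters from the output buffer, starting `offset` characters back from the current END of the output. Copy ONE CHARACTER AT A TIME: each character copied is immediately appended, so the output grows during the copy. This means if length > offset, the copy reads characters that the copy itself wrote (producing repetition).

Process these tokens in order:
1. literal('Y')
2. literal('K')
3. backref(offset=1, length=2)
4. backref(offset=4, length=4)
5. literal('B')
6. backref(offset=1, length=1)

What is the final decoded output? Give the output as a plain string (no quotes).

Token 1: literal('Y'). Output: "Y"
Token 2: literal('K'). Output: "YK"
Token 3: backref(off=1, len=2) (overlapping!). Copied 'KK' from pos 1. Output: "YKKK"
Token 4: backref(off=4, len=4). Copied 'YKKK' from pos 0. Output: "YKKKYKKK"
Token 5: literal('B'). Output: "YKKKYKKKB"
Token 6: backref(off=1, len=1). Copied 'B' from pos 8. Output: "YKKKYKKKBB"

Answer: YKKKYKKKBB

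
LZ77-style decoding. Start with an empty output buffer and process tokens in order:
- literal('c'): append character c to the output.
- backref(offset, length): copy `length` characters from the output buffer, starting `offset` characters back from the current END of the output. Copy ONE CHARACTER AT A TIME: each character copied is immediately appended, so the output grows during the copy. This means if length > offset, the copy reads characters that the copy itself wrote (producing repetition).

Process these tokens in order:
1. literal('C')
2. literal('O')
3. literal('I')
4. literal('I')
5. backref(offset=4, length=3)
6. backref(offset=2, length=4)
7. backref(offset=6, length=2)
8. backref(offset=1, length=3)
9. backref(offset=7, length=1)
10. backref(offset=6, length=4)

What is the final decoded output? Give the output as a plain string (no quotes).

Answer: COIICOIOIOIOIIIIOOIII

Derivation:
Token 1: literal('C'). Output: "C"
Token 2: literal('O'). Output: "CO"
Token 3: literal('I'). Output: "COI"
Token 4: literal('I'). Output: "COII"
Token 5: backref(off=4, len=3). Copied 'COI' from pos 0. Output: "COIICOI"
Token 6: backref(off=2, len=4) (overlapping!). Copied 'OIOI' from pos 5. Output: "COIICOIOIOI"
Token 7: backref(off=6, len=2). Copied 'OI' from pos 5. Output: "COIICOIOIOIOI"
Token 8: backref(off=1, len=3) (overlapping!). Copied 'III' from pos 12. Output: "COIICOIOIOIOIIII"
Token 9: backref(off=7, len=1). Copied 'O' from pos 9. Output: "COIICOIOIOIOIIIIO"
Token 10: backref(off=6, len=4). Copied 'OIII' from pos 11. Output: "COIICOIOIOIOIIIIOOIII"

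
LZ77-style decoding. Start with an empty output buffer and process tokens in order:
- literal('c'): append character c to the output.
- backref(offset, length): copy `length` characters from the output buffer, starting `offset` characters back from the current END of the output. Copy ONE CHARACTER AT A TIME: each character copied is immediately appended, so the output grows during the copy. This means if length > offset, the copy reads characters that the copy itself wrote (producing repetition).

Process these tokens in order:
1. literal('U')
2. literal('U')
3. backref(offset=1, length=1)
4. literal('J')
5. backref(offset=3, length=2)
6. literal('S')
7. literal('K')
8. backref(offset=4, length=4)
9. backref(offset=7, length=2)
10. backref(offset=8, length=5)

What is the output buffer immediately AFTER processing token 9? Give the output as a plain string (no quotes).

Token 1: literal('U'). Output: "U"
Token 2: literal('U'). Output: "UU"
Token 3: backref(off=1, len=1). Copied 'U' from pos 1. Output: "UUU"
Token 4: literal('J'). Output: "UUUJ"
Token 5: backref(off=3, len=2). Copied 'UU' from pos 1. Output: "UUUJUU"
Token 6: literal('S'). Output: "UUUJUUS"
Token 7: literal('K'). Output: "UUUJUUSK"
Token 8: backref(off=4, len=4). Copied 'UUSK' from pos 4. Output: "UUUJUUSKUUSK"
Token 9: backref(off=7, len=2). Copied 'US' from pos 5. Output: "UUUJUUSKUUSKUS"

Answer: UUUJUUSKUUSKUS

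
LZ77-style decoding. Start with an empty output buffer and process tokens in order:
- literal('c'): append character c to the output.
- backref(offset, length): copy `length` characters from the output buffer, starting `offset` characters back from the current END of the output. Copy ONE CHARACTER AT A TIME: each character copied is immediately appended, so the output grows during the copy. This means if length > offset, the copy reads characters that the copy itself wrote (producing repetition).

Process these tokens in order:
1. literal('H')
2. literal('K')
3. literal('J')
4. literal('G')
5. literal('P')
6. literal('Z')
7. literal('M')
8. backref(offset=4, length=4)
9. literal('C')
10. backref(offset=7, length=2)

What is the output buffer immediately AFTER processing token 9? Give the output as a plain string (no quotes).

Token 1: literal('H'). Output: "H"
Token 2: literal('K'). Output: "HK"
Token 3: literal('J'). Output: "HKJ"
Token 4: literal('G'). Output: "HKJG"
Token 5: literal('P'). Output: "HKJGP"
Token 6: literal('Z'). Output: "HKJGPZ"
Token 7: literal('M'). Output: "HKJGPZM"
Token 8: backref(off=4, len=4). Copied 'GPZM' from pos 3. Output: "HKJGPZMGPZM"
Token 9: literal('C'). Output: "HKJGPZMGPZMC"

Answer: HKJGPZMGPZMC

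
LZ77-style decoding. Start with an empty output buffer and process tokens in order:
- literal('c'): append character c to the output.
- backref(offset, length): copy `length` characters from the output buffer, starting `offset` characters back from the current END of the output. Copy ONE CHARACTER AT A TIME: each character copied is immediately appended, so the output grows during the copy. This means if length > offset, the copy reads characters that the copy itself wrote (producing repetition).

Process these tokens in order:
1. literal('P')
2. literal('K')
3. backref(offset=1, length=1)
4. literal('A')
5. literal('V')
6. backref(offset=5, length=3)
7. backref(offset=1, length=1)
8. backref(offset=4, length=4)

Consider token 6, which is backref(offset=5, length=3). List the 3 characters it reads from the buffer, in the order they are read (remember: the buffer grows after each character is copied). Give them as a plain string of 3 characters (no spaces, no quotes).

Answer: PKK

Derivation:
Token 1: literal('P'). Output: "P"
Token 2: literal('K'). Output: "PK"
Token 3: backref(off=1, len=1). Copied 'K' from pos 1. Output: "PKK"
Token 4: literal('A'). Output: "PKKA"
Token 5: literal('V'). Output: "PKKAV"
Token 6: backref(off=5, len=3). Buffer before: "PKKAV" (len 5)
  byte 1: read out[0]='P', append. Buffer now: "PKKAVP"
  byte 2: read out[1]='K', append. Buffer now: "PKKAVPK"
  byte 3: read out[2]='K', append. Buffer now: "PKKAVPKK"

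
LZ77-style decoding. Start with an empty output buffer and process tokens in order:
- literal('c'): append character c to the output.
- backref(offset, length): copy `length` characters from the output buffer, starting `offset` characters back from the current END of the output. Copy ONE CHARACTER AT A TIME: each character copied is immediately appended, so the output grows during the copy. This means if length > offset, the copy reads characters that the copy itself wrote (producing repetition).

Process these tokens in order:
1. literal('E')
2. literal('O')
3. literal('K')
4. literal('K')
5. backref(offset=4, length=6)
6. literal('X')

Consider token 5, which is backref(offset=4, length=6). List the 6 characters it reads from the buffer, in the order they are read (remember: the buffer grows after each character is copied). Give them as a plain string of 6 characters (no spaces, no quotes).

Answer: EOKKEO

Derivation:
Token 1: literal('E'). Output: "E"
Token 2: literal('O'). Output: "EO"
Token 3: literal('K'). Output: "EOK"
Token 4: literal('K'). Output: "EOKK"
Token 5: backref(off=4, len=6). Buffer before: "EOKK" (len 4)
  byte 1: read out[0]='E', append. Buffer now: "EOKKE"
  byte 2: read out[1]='O', append. Buffer now: "EOKKEO"
  byte 3: read out[2]='K', append. Buffer now: "EOKKEOK"
  byte 4: read out[3]='K', append. Buffer now: "EOKKEOKK"
  byte 5: read out[4]='E', append. Buffer now: "EOKKEOKKE"
  byte 6: read out[5]='O', append. Buffer now: "EOKKEOKKEO"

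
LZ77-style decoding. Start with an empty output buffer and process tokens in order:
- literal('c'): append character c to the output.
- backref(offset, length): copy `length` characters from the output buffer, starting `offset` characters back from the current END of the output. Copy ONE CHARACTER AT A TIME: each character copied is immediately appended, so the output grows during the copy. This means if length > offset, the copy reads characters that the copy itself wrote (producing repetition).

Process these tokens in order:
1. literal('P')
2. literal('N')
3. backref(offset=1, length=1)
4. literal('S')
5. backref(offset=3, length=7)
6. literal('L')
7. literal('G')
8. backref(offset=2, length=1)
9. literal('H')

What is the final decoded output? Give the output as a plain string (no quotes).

Token 1: literal('P'). Output: "P"
Token 2: literal('N'). Output: "PN"
Token 3: backref(off=1, len=1). Copied 'N' from pos 1. Output: "PNN"
Token 4: literal('S'). Output: "PNNS"
Token 5: backref(off=3, len=7) (overlapping!). Copied 'NNSNNSN' from pos 1. Output: "PNNSNNSNNSN"
Token 6: literal('L'). Output: "PNNSNNSNNSNL"
Token 7: literal('G'). Output: "PNNSNNSNNSNLG"
Token 8: backref(off=2, len=1). Copied 'L' from pos 11. Output: "PNNSNNSNNSNLGL"
Token 9: literal('H'). Output: "PNNSNNSNNSNLGLH"

Answer: PNNSNNSNNSNLGLH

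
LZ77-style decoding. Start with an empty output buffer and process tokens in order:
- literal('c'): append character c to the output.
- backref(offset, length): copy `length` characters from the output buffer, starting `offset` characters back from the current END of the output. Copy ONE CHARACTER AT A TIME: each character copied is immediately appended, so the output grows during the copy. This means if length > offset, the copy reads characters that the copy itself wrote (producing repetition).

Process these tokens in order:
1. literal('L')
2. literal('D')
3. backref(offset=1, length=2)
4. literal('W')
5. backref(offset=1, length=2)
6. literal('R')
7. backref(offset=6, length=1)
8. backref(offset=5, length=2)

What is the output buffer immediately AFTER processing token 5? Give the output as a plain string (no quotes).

Answer: LDDDWWW

Derivation:
Token 1: literal('L'). Output: "L"
Token 2: literal('D'). Output: "LD"
Token 3: backref(off=1, len=2) (overlapping!). Copied 'DD' from pos 1. Output: "LDDD"
Token 4: literal('W'). Output: "LDDDW"
Token 5: backref(off=1, len=2) (overlapping!). Copied 'WW' from pos 4. Output: "LDDDWWW"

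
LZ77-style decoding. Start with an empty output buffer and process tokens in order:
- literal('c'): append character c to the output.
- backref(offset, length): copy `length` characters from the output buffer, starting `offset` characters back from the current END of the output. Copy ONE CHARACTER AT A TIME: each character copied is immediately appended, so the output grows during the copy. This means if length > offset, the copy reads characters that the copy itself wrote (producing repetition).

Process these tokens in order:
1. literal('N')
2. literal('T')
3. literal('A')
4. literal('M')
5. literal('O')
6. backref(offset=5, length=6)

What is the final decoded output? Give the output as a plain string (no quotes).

Answer: NTAMONTAMON

Derivation:
Token 1: literal('N'). Output: "N"
Token 2: literal('T'). Output: "NT"
Token 3: literal('A'). Output: "NTA"
Token 4: literal('M'). Output: "NTAM"
Token 5: literal('O'). Output: "NTAMO"
Token 6: backref(off=5, len=6) (overlapping!). Copied 'NTAMON' from pos 0. Output: "NTAMONTAMON"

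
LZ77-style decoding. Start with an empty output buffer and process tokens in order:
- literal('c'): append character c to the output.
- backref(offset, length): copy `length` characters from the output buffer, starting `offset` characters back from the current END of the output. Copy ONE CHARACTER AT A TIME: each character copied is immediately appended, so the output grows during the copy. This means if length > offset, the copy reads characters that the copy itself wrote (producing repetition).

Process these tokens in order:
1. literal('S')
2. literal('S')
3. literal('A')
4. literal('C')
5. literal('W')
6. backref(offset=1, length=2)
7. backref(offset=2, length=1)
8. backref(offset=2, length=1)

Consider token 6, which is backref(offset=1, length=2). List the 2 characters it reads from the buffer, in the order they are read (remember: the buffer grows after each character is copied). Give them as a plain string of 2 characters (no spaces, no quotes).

Answer: WW

Derivation:
Token 1: literal('S'). Output: "S"
Token 2: literal('S'). Output: "SS"
Token 3: literal('A'). Output: "SSA"
Token 4: literal('C'). Output: "SSAC"
Token 5: literal('W'). Output: "SSACW"
Token 6: backref(off=1, len=2). Buffer before: "SSACW" (len 5)
  byte 1: read out[4]='W', append. Buffer now: "SSACWW"
  byte 2: read out[5]='W', append. Buffer now: "SSACWWW"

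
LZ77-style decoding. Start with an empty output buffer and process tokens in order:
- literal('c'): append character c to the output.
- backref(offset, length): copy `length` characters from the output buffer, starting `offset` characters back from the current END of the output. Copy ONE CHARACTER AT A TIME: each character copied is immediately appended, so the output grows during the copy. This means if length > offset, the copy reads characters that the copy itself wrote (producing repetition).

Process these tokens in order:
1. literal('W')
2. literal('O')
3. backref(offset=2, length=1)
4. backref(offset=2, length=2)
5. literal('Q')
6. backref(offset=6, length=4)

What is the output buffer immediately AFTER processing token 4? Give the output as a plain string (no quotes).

Answer: WOWOW

Derivation:
Token 1: literal('W'). Output: "W"
Token 2: literal('O'). Output: "WO"
Token 3: backref(off=2, len=1). Copied 'W' from pos 0. Output: "WOW"
Token 4: backref(off=2, len=2). Copied 'OW' from pos 1. Output: "WOWOW"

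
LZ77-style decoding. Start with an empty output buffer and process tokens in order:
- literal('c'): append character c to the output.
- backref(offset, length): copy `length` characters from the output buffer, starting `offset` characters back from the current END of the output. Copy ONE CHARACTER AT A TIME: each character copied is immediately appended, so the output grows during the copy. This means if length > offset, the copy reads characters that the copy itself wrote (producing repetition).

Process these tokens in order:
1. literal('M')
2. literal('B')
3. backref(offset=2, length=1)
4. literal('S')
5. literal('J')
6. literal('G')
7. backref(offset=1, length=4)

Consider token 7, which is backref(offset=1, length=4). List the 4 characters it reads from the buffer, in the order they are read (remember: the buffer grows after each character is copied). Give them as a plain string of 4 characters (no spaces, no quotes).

Answer: GGGG

Derivation:
Token 1: literal('M'). Output: "M"
Token 2: literal('B'). Output: "MB"
Token 3: backref(off=2, len=1). Copied 'M' from pos 0. Output: "MBM"
Token 4: literal('S'). Output: "MBMS"
Token 5: literal('J'). Output: "MBMSJ"
Token 6: literal('G'). Output: "MBMSJG"
Token 7: backref(off=1, len=4). Buffer before: "MBMSJG" (len 6)
  byte 1: read out[5]='G', append. Buffer now: "MBMSJGG"
  byte 2: read out[6]='G', append. Buffer now: "MBMSJGGG"
  byte 3: read out[7]='G', append. Buffer now: "MBMSJGGGG"
  byte 4: read out[8]='G', append. Buffer now: "MBMSJGGGGG"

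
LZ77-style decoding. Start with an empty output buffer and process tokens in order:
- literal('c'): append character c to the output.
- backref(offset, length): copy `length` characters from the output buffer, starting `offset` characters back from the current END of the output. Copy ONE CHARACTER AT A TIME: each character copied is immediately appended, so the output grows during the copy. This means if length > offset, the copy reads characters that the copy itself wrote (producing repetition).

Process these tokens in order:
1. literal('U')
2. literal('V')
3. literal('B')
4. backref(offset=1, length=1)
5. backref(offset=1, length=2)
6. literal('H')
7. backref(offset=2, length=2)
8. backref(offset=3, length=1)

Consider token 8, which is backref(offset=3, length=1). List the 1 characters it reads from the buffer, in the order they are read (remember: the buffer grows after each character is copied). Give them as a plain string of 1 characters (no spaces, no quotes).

Token 1: literal('U'). Output: "U"
Token 2: literal('V'). Output: "UV"
Token 3: literal('B'). Output: "UVB"
Token 4: backref(off=1, len=1). Copied 'B' from pos 2. Output: "UVBB"
Token 5: backref(off=1, len=2) (overlapping!). Copied 'BB' from pos 3. Output: "UVBBBB"
Token 6: literal('H'). Output: "UVBBBBH"
Token 7: backref(off=2, len=2). Copied 'BH' from pos 5. Output: "UVBBBBHBH"
Token 8: backref(off=3, len=1). Buffer before: "UVBBBBHBH" (len 9)
  byte 1: read out[6]='H', append. Buffer now: "UVBBBBHBHH"

Answer: H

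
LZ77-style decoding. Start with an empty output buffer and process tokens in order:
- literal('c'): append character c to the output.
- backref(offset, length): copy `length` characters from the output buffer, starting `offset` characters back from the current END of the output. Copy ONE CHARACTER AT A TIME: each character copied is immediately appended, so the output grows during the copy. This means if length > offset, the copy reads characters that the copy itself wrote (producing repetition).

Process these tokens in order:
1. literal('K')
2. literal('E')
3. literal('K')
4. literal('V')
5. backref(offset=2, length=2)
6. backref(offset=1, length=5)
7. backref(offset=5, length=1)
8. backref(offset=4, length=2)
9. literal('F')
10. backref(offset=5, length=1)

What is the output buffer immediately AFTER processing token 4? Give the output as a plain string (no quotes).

Answer: KEKV

Derivation:
Token 1: literal('K'). Output: "K"
Token 2: literal('E'). Output: "KE"
Token 3: literal('K'). Output: "KEK"
Token 4: literal('V'). Output: "KEKV"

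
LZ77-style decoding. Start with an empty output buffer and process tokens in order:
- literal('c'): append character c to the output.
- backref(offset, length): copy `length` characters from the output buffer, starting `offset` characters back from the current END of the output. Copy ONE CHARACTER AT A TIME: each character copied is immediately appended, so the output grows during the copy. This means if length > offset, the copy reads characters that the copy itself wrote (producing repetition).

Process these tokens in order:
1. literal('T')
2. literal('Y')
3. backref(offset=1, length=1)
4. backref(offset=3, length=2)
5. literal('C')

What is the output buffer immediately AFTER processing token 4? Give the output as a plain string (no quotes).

Token 1: literal('T'). Output: "T"
Token 2: literal('Y'). Output: "TY"
Token 3: backref(off=1, len=1). Copied 'Y' from pos 1. Output: "TYY"
Token 4: backref(off=3, len=2). Copied 'TY' from pos 0. Output: "TYYTY"

Answer: TYYTY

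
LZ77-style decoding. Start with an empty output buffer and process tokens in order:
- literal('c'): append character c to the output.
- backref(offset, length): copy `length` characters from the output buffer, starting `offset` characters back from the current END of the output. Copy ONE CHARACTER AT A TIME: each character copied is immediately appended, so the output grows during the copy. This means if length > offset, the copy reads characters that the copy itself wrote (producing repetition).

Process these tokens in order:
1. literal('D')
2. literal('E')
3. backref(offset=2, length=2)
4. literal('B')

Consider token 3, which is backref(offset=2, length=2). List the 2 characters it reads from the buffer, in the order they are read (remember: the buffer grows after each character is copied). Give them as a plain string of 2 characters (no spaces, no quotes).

Token 1: literal('D'). Output: "D"
Token 2: literal('E'). Output: "DE"
Token 3: backref(off=2, len=2). Buffer before: "DE" (len 2)
  byte 1: read out[0]='D', append. Buffer now: "DED"
  byte 2: read out[1]='E', append. Buffer now: "DEDE"

Answer: DE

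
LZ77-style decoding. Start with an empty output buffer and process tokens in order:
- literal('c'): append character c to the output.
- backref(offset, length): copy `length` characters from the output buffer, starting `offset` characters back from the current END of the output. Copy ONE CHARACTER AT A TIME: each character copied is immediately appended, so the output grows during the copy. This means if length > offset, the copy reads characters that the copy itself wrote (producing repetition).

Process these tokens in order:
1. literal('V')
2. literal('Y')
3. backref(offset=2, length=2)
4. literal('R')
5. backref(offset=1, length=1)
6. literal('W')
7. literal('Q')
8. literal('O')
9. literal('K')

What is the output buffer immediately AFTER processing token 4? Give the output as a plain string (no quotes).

Answer: VYVYR

Derivation:
Token 1: literal('V'). Output: "V"
Token 2: literal('Y'). Output: "VY"
Token 3: backref(off=2, len=2). Copied 'VY' from pos 0. Output: "VYVY"
Token 4: literal('R'). Output: "VYVYR"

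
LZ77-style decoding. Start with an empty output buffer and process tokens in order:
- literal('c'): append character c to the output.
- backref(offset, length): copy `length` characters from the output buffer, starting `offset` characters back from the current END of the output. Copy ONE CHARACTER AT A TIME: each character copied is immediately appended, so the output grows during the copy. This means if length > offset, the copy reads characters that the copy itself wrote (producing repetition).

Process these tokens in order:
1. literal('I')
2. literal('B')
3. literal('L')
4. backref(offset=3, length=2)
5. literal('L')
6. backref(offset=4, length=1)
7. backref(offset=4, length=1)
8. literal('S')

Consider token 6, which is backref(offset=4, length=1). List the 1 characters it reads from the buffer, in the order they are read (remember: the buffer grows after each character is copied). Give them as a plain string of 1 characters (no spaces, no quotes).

Answer: L

Derivation:
Token 1: literal('I'). Output: "I"
Token 2: literal('B'). Output: "IB"
Token 3: literal('L'). Output: "IBL"
Token 4: backref(off=3, len=2). Copied 'IB' from pos 0. Output: "IBLIB"
Token 5: literal('L'). Output: "IBLIBL"
Token 6: backref(off=4, len=1). Buffer before: "IBLIBL" (len 6)
  byte 1: read out[2]='L', append. Buffer now: "IBLIBLL"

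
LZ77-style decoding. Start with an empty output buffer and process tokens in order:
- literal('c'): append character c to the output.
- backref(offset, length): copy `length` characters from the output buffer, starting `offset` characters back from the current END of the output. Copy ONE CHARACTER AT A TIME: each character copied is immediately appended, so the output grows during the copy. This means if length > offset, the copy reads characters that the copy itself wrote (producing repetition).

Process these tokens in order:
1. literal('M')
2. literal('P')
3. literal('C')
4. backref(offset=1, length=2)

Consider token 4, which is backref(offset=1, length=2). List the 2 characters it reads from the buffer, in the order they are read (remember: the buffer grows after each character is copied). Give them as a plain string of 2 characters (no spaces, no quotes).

Token 1: literal('M'). Output: "M"
Token 2: literal('P'). Output: "MP"
Token 3: literal('C'). Output: "MPC"
Token 4: backref(off=1, len=2). Buffer before: "MPC" (len 3)
  byte 1: read out[2]='C', append. Buffer now: "MPCC"
  byte 2: read out[3]='C', append. Buffer now: "MPCCC"

Answer: CC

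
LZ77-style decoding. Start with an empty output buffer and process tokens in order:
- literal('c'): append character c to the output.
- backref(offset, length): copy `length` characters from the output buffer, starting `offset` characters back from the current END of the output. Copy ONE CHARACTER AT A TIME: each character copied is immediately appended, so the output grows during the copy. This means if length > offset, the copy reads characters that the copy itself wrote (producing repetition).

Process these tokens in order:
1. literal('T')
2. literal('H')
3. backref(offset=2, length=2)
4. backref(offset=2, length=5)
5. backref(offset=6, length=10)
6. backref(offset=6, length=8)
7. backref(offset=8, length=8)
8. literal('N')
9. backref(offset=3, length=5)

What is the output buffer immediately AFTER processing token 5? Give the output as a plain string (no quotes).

Token 1: literal('T'). Output: "T"
Token 2: literal('H'). Output: "TH"
Token 3: backref(off=2, len=2). Copied 'TH' from pos 0. Output: "THTH"
Token 4: backref(off=2, len=5) (overlapping!). Copied 'THTHT' from pos 2. Output: "THTHTHTHT"
Token 5: backref(off=6, len=10) (overlapping!). Copied 'HTHTHTHTHT' from pos 3. Output: "THTHTHTHTHTHTHTHTHT"

Answer: THTHTHTHTHTHTHTHTHT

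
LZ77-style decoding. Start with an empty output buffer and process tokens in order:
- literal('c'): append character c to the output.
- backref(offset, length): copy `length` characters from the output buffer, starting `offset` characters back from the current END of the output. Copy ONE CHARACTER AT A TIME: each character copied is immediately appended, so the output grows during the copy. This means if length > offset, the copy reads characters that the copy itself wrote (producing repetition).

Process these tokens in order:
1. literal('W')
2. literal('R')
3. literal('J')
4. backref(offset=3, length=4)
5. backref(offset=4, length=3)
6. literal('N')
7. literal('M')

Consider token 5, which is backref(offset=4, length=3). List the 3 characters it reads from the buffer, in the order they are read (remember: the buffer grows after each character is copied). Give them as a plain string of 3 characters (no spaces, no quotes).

Answer: WRJ

Derivation:
Token 1: literal('W'). Output: "W"
Token 2: literal('R'). Output: "WR"
Token 3: literal('J'). Output: "WRJ"
Token 4: backref(off=3, len=4) (overlapping!). Copied 'WRJW' from pos 0. Output: "WRJWRJW"
Token 5: backref(off=4, len=3). Buffer before: "WRJWRJW" (len 7)
  byte 1: read out[3]='W', append. Buffer now: "WRJWRJWW"
  byte 2: read out[4]='R', append. Buffer now: "WRJWRJWWR"
  byte 3: read out[5]='J', append. Buffer now: "WRJWRJWWRJ"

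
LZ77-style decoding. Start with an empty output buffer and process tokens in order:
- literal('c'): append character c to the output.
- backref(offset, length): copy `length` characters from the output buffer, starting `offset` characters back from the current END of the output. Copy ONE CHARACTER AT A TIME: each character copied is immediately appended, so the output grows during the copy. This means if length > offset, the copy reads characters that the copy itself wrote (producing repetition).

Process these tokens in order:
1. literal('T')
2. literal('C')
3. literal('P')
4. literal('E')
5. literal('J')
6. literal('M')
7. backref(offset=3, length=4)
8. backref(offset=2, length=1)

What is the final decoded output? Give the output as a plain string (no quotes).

Token 1: literal('T'). Output: "T"
Token 2: literal('C'). Output: "TC"
Token 3: literal('P'). Output: "TCP"
Token 4: literal('E'). Output: "TCPE"
Token 5: literal('J'). Output: "TCPEJ"
Token 6: literal('M'). Output: "TCPEJM"
Token 7: backref(off=3, len=4) (overlapping!). Copied 'EJME' from pos 3. Output: "TCPEJMEJME"
Token 8: backref(off=2, len=1). Copied 'M' from pos 8. Output: "TCPEJMEJMEM"

Answer: TCPEJMEJMEM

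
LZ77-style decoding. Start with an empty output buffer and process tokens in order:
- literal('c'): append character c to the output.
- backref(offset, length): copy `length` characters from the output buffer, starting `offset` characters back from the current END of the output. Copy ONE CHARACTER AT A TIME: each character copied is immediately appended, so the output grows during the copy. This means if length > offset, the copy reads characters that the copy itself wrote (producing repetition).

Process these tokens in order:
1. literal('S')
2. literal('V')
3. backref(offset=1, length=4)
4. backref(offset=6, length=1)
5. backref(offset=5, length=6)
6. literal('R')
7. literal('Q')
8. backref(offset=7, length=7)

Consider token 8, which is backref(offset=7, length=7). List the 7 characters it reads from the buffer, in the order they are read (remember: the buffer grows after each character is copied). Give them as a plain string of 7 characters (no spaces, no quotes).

Answer: VVVSVRQ

Derivation:
Token 1: literal('S'). Output: "S"
Token 2: literal('V'). Output: "SV"
Token 3: backref(off=1, len=4) (overlapping!). Copied 'VVVV' from pos 1. Output: "SVVVVV"
Token 4: backref(off=6, len=1). Copied 'S' from pos 0. Output: "SVVVVVS"
Token 5: backref(off=5, len=6) (overlapping!). Copied 'VVVVSV' from pos 2. Output: "SVVVVVSVVVVSV"
Token 6: literal('R'). Output: "SVVVVVSVVVVSVR"
Token 7: literal('Q'). Output: "SVVVVVSVVVVSVRQ"
Token 8: backref(off=7, len=7). Buffer before: "SVVVVVSVVVVSVRQ" (len 15)
  byte 1: read out[8]='V', append. Buffer now: "SVVVVVSVVVVSVRQV"
  byte 2: read out[9]='V', append. Buffer now: "SVVVVVSVVVVSVRQVV"
  byte 3: read out[10]='V', append. Buffer now: "SVVVVVSVVVVSVRQVVV"
  byte 4: read out[11]='S', append. Buffer now: "SVVVVVSVVVVSVRQVVVS"
  byte 5: read out[12]='V', append. Buffer now: "SVVVVVSVVVVSVRQVVVSV"
  byte 6: read out[13]='R', append. Buffer now: "SVVVVVSVVVVSVRQVVVSVR"
  byte 7: read out[14]='Q', append. Buffer now: "SVVVVVSVVVVSVRQVVVSVRQ"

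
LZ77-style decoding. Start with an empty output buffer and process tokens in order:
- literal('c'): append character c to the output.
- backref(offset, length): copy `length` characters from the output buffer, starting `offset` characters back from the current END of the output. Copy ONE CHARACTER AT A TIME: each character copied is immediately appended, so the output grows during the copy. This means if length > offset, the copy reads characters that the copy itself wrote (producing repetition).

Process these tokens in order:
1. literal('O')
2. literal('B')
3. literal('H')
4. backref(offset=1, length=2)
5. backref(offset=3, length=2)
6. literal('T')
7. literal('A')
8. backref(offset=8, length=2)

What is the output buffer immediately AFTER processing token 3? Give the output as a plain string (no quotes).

Token 1: literal('O'). Output: "O"
Token 2: literal('B'). Output: "OB"
Token 3: literal('H'). Output: "OBH"

Answer: OBH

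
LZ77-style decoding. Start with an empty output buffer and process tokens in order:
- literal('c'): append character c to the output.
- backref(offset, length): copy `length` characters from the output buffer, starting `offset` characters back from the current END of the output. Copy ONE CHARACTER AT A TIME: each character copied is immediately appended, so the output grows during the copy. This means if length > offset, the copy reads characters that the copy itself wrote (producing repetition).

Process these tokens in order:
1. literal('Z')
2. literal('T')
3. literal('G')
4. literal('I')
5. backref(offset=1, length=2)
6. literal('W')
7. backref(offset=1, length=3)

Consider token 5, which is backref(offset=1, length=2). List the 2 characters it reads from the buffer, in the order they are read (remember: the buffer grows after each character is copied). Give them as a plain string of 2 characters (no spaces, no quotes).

Answer: II

Derivation:
Token 1: literal('Z'). Output: "Z"
Token 2: literal('T'). Output: "ZT"
Token 3: literal('G'). Output: "ZTG"
Token 4: literal('I'). Output: "ZTGI"
Token 5: backref(off=1, len=2). Buffer before: "ZTGI" (len 4)
  byte 1: read out[3]='I', append. Buffer now: "ZTGII"
  byte 2: read out[4]='I', append. Buffer now: "ZTGIII"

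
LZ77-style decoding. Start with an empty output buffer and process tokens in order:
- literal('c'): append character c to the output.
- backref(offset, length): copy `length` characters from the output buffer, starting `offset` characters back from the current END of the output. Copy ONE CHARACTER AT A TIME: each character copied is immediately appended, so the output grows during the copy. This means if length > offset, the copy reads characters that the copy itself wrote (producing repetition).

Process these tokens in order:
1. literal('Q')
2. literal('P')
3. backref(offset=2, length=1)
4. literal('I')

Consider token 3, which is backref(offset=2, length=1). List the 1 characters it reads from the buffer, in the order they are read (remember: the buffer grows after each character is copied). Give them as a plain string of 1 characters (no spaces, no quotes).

Token 1: literal('Q'). Output: "Q"
Token 2: literal('P'). Output: "QP"
Token 3: backref(off=2, len=1). Buffer before: "QP" (len 2)
  byte 1: read out[0]='Q', append. Buffer now: "QPQ"

Answer: Q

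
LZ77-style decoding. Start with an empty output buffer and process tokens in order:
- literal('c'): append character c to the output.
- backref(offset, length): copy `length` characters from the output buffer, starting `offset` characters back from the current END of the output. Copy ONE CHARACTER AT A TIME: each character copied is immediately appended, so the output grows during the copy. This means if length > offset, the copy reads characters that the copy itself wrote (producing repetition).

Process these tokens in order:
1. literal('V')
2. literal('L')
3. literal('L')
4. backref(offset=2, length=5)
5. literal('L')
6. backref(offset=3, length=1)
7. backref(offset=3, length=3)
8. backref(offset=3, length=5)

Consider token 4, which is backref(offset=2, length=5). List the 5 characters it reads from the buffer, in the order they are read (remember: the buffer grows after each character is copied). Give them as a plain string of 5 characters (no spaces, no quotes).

Token 1: literal('V'). Output: "V"
Token 2: literal('L'). Output: "VL"
Token 3: literal('L'). Output: "VLL"
Token 4: backref(off=2, len=5). Buffer before: "VLL" (len 3)
  byte 1: read out[1]='L', append. Buffer now: "VLLL"
  byte 2: read out[2]='L', append. Buffer now: "VLLLL"
  byte 3: read out[3]='L', append. Buffer now: "VLLLLL"
  byte 4: read out[4]='L', append. Buffer now: "VLLLLLL"
  byte 5: read out[5]='L', append. Buffer now: "VLLLLLLL"

Answer: LLLLL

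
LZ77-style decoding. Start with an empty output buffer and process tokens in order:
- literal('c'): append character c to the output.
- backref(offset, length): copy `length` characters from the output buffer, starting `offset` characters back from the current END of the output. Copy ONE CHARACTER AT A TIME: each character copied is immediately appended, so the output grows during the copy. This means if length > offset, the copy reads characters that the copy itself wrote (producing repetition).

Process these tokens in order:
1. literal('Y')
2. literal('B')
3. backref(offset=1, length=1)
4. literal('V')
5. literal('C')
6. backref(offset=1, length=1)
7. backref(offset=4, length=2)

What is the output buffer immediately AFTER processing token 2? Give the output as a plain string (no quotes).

Token 1: literal('Y'). Output: "Y"
Token 2: literal('B'). Output: "YB"

Answer: YB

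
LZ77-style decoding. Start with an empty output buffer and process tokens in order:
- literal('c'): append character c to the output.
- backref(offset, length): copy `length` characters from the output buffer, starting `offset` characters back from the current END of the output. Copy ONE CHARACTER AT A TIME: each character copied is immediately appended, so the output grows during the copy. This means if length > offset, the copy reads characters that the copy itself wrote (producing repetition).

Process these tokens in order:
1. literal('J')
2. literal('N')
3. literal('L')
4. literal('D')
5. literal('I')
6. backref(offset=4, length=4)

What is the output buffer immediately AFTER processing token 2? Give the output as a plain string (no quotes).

Token 1: literal('J'). Output: "J"
Token 2: literal('N'). Output: "JN"

Answer: JN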